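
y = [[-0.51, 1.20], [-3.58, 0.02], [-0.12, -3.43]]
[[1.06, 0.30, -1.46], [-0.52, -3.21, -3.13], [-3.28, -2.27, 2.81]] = y@[[0.15, 0.9, 0.87], [0.95, 0.63, -0.85]]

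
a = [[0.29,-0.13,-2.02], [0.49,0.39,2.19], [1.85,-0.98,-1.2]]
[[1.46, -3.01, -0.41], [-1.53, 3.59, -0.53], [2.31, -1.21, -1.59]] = a @ [[0.35, 0.38, -1.06], [-0.95, 0.07, -0.48], [-0.61, 1.54, 0.08]]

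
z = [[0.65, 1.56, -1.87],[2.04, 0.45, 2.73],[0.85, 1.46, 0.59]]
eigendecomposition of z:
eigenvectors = [[-0.07, -0.62, 0.61], [-0.8, 0.54, -0.76], [-0.60, 0.58, 0.23]]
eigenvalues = [2.65, 1.04, -2.0]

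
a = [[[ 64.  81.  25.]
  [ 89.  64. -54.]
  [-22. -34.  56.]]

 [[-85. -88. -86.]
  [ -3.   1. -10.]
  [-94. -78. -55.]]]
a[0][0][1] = 81.0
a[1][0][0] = -85.0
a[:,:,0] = [[64.0, 89.0, -22.0], [-85.0, -3.0, -94.0]]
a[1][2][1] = -78.0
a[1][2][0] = -94.0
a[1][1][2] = -10.0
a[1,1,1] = 1.0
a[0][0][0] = 64.0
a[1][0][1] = -88.0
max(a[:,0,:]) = 81.0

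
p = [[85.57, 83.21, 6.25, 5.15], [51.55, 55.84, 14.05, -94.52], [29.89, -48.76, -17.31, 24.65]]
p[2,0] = 29.89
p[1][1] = 55.84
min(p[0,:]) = 5.15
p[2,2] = -17.31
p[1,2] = 14.05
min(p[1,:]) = -94.52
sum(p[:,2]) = 2.990000000000002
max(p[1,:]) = 55.84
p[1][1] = 55.84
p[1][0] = 51.55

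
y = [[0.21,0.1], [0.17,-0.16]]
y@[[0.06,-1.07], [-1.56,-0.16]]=[[-0.14,  -0.24],[0.26,  -0.16]]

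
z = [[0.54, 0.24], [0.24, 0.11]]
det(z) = 0.002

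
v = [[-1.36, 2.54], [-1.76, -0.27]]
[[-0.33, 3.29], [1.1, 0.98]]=v@[[-0.56,  -0.7], [-0.43,  0.92]]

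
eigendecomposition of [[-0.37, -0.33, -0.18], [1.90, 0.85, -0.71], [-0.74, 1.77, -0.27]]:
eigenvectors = [[(0.4+0j),(-0.18+0.05j),(-0.18-0.05j)], [-0.07+0.00j,(0.24+0.59j),0.24-0.59j], [0.91+0.00j,(0.75+0j),0.75-0.00j]]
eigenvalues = [(-0.73+0j), (0.47+1.33j), (0.47-1.33j)]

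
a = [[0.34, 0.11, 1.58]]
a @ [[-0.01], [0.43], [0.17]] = [[0.31]]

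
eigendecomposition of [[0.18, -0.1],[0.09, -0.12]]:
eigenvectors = [[0.95, 0.35], [0.32, 0.94]]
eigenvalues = [0.15, -0.09]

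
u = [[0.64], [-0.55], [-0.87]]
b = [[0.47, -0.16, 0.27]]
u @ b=[[0.3,-0.10,0.17], [-0.26,0.09,-0.15], [-0.41,0.14,-0.23]]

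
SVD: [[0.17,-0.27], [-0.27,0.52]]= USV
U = [[-0.48, 0.88], [0.88, 0.48]]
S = [0.67, 0.02]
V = [[-0.48, 0.88], [0.88, 0.48]]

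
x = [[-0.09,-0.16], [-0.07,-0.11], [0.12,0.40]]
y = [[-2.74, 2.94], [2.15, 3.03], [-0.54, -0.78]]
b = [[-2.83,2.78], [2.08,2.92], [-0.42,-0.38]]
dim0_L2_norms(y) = [3.52, 4.29]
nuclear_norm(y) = 7.81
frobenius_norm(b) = 5.38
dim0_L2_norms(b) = [3.54, 4.05]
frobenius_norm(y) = 5.55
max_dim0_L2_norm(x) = 0.44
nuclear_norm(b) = 7.57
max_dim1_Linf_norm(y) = 3.03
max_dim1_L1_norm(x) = 0.52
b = y + x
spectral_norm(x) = 0.47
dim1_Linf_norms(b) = [2.83, 2.92, 0.42]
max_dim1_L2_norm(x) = 0.42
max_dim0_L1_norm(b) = 6.08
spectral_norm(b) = 4.12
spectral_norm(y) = 4.32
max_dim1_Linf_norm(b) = 2.92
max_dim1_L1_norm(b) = 5.61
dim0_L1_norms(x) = [0.28, 0.67]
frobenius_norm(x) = 0.47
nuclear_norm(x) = 0.52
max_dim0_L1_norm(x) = 0.67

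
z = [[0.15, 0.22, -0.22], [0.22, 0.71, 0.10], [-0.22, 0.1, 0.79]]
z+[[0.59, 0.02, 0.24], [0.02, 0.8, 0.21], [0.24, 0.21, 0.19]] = [[0.74, 0.24, 0.02],[0.24, 1.51, 0.31],[0.02, 0.31, 0.98]]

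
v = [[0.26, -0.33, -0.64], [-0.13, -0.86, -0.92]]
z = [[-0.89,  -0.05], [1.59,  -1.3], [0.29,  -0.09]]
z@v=[[-0.22, 0.34, 0.62], [0.58, 0.59, 0.18], [0.09, -0.02, -0.10]]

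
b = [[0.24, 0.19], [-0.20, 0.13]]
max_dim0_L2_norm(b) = 0.31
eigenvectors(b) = [[-0.20-0.67j, -0.20+0.67j], [0.72+0.00j, (0.72-0j)]]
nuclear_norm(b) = 0.54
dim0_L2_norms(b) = [0.31, 0.23]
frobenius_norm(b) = 0.39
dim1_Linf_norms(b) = [0.24, 0.2]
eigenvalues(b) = [(0.18+0.19j), (0.18-0.19j)]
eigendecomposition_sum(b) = [[(0.12+0.07j), 0.09-0.09j], [(-0.1+0.1j), (0.06+0.12j)]] + [[(0.12-0.07j), (0.09+0.09j)], [-0.10-0.10j, (0.06-0.12j)]]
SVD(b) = [[-0.90,0.44], [0.44,0.90]] @ diag([0.3240204062002485, 0.21356679602837597]) @ [[-0.94, -0.35], [-0.35, 0.94]]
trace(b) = 0.37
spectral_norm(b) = 0.32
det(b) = 0.07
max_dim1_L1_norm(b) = 0.43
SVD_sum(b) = [[0.27,0.1], [-0.13,-0.05]] + [[-0.03, 0.09], [-0.07, 0.18]]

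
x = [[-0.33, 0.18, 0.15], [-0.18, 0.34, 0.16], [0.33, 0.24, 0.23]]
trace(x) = 0.24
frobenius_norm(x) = 0.75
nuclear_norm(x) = 1.12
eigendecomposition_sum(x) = [[-0.34, 0.06, 0.07], [-0.14, 0.03, 0.03], [0.25, -0.05, -0.05]] + [[0.01, -0.01, 0.0],  [-0.04, 0.06, -0.03],  [0.07, -0.1, 0.04]] + [[0.00, 0.12, 0.08],[0.01, 0.25, 0.16],[0.01, 0.38, 0.24]]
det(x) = -0.02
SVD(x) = [[-0.64, 0.37, 0.68], [-0.73, -0.02, -0.68], [-0.24, -0.93, 0.29]] @ diag([0.5642874549007829, 0.4829768159844779, 0.07150568832682265]) @ [[0.47, -0.75, -0.47],[-0.88, -0.34, -0.34],[-0.09, -0.57, 0.81]]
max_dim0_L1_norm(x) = 0.84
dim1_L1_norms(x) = [0.66, 0.68, 0.8]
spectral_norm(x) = 0.56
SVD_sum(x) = [[-0.17, 0.27, 0.17], [-0.19, 0.31, 0.2], [-0.06, 0.10, 0.06]] + [[-0.16,-0.06,-0.06],  [0.01,0.0,0.0],  [0.39,0.15,0.15]] + [[-0.00, -0.03, 0.04], [0.0, 0.03, -0.04], [-0.0, -0.01, 0.02]]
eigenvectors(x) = [[-0.77,-0.07,0.26], [-0.32,0.53,0.53], [0.56,-0.85,0.81]]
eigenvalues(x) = [-0.36, 0.11, 0.49]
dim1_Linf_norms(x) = [0.33, 0.34, 0.33]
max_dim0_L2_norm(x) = 0.5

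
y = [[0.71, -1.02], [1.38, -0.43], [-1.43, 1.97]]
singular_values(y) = [2.99, 0.8]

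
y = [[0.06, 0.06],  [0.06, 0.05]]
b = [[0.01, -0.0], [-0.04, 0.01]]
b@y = [[0.00,0.00], [-0.00,-0.00]]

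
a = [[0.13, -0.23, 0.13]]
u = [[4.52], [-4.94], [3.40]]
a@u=[[2.17]]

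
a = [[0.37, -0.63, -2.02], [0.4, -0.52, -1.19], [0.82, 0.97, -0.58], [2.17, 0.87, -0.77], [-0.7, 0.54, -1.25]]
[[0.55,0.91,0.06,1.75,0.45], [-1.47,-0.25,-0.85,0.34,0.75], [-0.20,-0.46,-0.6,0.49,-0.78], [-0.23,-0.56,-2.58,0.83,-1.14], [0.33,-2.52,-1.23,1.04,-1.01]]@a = [[4.1, 1.0, -4.14], [-1.13, 0.93, 2.56], [0.86, -0.21, 1.90], [0.17, -1.96, 3.41], [1.07, 0.27, 3.51]]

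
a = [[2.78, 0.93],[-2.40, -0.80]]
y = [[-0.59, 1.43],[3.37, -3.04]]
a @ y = [[1.49, 1.15],[-1.28, -1.00]]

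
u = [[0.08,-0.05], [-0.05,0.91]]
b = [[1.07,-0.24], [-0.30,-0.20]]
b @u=[[0.10, -0.27], [-0.01, -0.17]]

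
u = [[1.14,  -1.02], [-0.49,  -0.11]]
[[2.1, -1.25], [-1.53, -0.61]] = u @ [[2.86, 0.77],[1.14, 2.09]]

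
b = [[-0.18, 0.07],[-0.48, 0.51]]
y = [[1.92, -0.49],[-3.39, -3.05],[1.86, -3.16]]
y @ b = [[-0.11, -0.12], [2.07, -1.79], [1.18, -1.48]]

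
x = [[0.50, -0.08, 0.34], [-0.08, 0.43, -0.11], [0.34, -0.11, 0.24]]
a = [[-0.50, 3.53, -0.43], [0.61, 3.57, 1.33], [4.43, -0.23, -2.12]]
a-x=[[-1.0, 3.61, -0.77],[0.69, 3.14, 1.44],[4.09, -0.12, -2.36]]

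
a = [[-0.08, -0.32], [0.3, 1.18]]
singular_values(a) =[1.26, 0.0]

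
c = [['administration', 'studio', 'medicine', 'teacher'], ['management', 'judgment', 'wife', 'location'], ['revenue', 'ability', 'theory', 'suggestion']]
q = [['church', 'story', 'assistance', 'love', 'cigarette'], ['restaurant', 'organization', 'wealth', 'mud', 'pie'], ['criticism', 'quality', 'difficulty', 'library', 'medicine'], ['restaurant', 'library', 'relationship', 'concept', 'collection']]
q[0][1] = 'story'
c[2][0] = 'revenue'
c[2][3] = 'suggestion'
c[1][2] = 'wife'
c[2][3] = 'suggestion'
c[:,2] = ['medicine', 'wife', 'theory']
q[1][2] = 'wealth'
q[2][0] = 'criticism'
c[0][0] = 'administration'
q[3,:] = ['restaurant', 'library', 'relationship', 'concept', 'collection']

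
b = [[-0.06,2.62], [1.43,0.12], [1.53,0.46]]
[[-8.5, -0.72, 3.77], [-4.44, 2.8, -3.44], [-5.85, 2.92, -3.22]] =b @ [[-2.83, 1.98, -2.52], [-3.31, -0.23, 1.38]]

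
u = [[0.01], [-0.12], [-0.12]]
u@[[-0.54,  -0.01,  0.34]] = [[-0.01, -0.00, 0.00], [0.06, 0.00, -0.04], [0.06, 0.0, -0.04]]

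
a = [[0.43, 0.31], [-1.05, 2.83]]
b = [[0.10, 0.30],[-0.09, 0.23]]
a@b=[[0.02, 0.20], [-0.36, 0.34]]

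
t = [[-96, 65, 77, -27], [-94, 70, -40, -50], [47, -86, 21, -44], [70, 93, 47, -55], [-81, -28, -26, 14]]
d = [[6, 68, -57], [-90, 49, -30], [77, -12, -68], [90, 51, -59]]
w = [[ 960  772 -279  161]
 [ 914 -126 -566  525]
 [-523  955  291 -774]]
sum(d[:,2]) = -214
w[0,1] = 772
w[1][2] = -566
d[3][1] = 51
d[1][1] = 49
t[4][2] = -26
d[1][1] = 49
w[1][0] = 914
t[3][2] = 47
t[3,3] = -55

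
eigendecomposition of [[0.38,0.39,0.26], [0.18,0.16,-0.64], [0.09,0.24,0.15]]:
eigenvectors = [[0.96+0.00j,0.58+0.27j,(0.58-0.27j)], [(-0.02+0j),-0.66+0.00j,(-0.66-0j)], [(0.28+0j),(0.12+0.37j),0.12-0.37j]]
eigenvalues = [(0.45+0j), (0.12+0.28j), (0.12-0.28j)]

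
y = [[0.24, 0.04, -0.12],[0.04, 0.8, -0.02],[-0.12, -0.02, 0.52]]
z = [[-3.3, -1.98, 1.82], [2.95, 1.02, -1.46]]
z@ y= [[-1.09, -1.75, 1.38],  [0.92, 0.96, -1.13]]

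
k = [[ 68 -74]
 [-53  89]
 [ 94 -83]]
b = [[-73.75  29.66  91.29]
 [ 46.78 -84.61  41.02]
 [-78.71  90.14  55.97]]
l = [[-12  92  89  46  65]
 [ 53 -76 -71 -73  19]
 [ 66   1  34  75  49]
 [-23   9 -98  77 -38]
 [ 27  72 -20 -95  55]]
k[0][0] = 68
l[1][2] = -71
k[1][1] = 89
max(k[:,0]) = 94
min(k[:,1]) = -83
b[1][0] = 46.78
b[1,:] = [46.78, -84.61, 41.02]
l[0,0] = -12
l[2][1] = 1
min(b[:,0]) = -78.71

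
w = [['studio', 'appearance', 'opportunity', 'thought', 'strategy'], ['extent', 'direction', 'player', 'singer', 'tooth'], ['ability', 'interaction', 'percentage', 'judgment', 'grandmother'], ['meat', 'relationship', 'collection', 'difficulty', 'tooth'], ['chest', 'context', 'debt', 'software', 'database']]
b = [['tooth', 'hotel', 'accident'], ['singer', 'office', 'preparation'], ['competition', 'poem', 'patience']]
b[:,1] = ['hotel', 'office', 'poem']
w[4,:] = ['chest', 'context', 'debt', 'software', 'database']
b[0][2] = 'accident'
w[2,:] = ['ability', 'interaction', 'percentage', 'judgment', 'grandmother']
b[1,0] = 'singer'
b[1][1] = 'office'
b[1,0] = 'singer'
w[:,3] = ['thought', 'singer', 'judgment', 'difficulty', 'software']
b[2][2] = 'patience'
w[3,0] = 'meat'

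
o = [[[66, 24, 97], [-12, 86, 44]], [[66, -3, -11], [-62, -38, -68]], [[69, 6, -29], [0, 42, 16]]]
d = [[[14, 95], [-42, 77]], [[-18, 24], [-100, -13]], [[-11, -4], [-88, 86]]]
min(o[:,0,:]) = -29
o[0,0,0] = 66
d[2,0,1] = -4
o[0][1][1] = 86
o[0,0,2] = 97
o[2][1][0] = 0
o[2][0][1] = 6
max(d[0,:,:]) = 95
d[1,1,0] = -100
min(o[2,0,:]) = -29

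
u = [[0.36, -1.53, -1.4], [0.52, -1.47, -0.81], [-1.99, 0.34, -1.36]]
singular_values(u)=[2.73, 2.45, 0.17]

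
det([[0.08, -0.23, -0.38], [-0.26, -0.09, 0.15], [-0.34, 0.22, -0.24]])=0.059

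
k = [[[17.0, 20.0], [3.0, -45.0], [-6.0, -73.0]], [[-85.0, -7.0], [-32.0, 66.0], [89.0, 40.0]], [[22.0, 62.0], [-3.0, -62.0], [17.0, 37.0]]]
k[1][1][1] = 66.0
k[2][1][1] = -62.0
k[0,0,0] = 17.0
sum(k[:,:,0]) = 22.0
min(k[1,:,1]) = -7.0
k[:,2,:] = [[-6.0, -73.0], [89.0, 40.0], [17.0, 37.0]]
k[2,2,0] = 17.0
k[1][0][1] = -7.0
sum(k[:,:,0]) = 22.0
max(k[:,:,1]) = 66.0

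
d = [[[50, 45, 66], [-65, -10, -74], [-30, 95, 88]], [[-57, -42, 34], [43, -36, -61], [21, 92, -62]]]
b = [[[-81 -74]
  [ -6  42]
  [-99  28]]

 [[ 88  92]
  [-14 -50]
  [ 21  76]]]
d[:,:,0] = [[50, -65, -30], [-57, 43, 21]]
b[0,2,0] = -99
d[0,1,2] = -74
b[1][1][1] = -50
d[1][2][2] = -62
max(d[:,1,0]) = 43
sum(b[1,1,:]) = -64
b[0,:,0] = [-81, -6, -99]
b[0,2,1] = 28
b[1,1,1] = -50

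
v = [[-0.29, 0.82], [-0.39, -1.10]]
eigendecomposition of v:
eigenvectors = [[0.82+0.00j,  0.82-0.00j], [(-0.41+0.4j),  (-0.41-0.4j)]]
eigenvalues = [(-0.7+0.39j), (-0.7-0.39j)]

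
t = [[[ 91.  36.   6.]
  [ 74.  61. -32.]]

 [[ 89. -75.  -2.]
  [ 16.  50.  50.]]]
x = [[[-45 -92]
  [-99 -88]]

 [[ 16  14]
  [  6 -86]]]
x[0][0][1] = -92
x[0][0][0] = -45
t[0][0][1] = 36.0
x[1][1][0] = 6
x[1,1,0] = 6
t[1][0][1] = -75.0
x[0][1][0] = -99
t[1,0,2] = -2.0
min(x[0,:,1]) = -92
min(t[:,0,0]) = 89.0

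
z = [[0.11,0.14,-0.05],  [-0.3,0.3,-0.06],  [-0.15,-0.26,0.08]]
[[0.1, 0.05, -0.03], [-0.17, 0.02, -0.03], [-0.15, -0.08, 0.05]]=z@[[0.73,  0.16,  -0.01], [0.16,  0.23,  0.05], [-0.01,  0.05,  0.75]]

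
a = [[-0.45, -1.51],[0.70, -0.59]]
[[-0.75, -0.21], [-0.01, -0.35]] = a @ [[0.32, -0.30], [0.40, 0.23]]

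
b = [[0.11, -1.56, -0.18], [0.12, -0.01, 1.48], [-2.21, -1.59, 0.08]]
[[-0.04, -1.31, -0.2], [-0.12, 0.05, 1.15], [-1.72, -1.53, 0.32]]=b@[[0.71, 0.09, -0.14], [0.09, 0.84, 0.03], [-0.14, 0.03, 0.79]]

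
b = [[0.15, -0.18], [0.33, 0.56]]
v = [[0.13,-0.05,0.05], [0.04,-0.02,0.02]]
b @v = [[0.01,-0.0,0.0], [0.07,-0.03,0.03]]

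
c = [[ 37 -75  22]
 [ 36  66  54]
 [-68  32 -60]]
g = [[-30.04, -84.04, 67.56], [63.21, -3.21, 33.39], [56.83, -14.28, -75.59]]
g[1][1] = -3.21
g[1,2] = 33.39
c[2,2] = -60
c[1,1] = 66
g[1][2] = 33.39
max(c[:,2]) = 54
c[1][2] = 54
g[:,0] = [-30.04, 63.21, 56.83]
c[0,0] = 37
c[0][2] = 22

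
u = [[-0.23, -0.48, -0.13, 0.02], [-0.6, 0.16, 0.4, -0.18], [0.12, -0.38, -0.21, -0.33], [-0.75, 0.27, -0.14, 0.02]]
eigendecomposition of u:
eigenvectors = [[(0.17+0.25j), 0.17-0.25j, -0.45+0.00j, (0.21+0j)], [(-0.12-0.48j), (-0.12+0.48j), (-0.19+0j), -0.09+0.00j], [0.47-0.02j, (0.47+0.02j), -0.61+0.00j, 0.73+0.00j], [-0.66+0.00j, -0.66-0.00j, (-0.62+0j), 0.64+0.00j]]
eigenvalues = [(0.37+0.48j), (0.37-0.48j), (-0.58+0j), (-0.42+0j)]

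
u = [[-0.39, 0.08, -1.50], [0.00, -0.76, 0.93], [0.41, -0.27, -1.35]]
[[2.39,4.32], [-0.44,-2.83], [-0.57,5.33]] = u@[[-3.67, 1.73], [-0.22, -0.37], [-0.65, -3.35]]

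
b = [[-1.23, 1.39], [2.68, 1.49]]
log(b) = [[(0.83+2.48j), 0.03-0.92j], [0.06-1.78j, 0.89+0.67j]]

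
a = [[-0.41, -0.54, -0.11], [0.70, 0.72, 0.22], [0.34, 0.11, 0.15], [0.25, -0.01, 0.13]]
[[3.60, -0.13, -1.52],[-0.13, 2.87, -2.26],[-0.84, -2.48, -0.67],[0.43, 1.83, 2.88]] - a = [[4.01, 0.41, -1.41], [-0.83, 2.15, -2.48], [-1.18, -2.59, -0.82], [0.18, 1.84, 2.75]]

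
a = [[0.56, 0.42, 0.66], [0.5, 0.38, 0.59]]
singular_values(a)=[1.29, 0.0]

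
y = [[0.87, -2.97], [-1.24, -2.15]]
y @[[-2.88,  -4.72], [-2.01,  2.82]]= [[3.46, -12.48],[7.89, -0.21]]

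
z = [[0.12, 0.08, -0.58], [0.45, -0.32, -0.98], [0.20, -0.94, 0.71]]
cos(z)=[[1.03, -0.24, 0.24], [0.14, 0.52, 0.27], [0.12, 0.14, 0.43]]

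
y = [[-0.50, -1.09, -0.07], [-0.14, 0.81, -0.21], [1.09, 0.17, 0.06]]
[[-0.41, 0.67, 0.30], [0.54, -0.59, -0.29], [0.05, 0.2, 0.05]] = y@ [[0.03, 0.31, 0.09],[0.42, -0.74, -0.32],[-0.96, -0.26, 0.11]]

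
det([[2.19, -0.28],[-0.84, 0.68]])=1.254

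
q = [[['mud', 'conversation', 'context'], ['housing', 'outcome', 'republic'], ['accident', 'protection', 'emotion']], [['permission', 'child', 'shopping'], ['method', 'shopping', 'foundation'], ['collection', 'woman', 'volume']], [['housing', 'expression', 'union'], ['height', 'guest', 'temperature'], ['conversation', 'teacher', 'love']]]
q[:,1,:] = [['housing', 'outcome', 'republic'], ['method', 'shopping', 'foundation'], ['height', 'guest', 'temperature']]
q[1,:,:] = [['permission', 'child', 'shopping'], ['method', 'shopping', 'foundation'], ['collection', 'woman', 'volume']]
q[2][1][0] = 'height'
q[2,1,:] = ['height', 'guest', 'temperature']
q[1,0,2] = 'shopping'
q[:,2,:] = [['accident', 'protection', 'emotion'], ['collection', 'woman', 'volume'], ['conversation', 'teacher', 'love']]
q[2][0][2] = 'union'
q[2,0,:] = ['housing', 'expression', 'union']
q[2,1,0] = 'height'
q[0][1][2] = 'republic'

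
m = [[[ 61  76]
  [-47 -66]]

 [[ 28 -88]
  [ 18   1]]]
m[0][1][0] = -47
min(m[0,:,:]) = -66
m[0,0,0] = 61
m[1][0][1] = -88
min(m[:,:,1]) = -88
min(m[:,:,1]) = -88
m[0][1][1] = -66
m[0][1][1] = -66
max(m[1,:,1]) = 1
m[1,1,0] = 18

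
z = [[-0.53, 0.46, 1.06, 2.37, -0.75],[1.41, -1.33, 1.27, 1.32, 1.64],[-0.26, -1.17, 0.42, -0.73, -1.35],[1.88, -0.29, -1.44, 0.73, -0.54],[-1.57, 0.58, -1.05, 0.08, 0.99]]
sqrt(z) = [[(0.72+0.83j), (0.15-0.54j), 0.76-0.13j, (0.94-0.38j), (0.11+0.29j)], [(0.52-0.71j), 0.52+0.47j, (1.25+0.11j), 0.83+0.33j, 1.16-0.25j], [-0.18-0.12j, -0.60+0.08j, (1.13+0.02j), (0.03+0.06j), -0.31-0.04j], [(0.49-0.48j), (-0.2+0.31j), -0.76+0.08j, (0.94+0.22j), (-0.43-0.17j)], [(-0.53+0.42j), (0.02-0.28j), (-0.31-0.07j), (0.12-0.2j), 1.11+0.15j]]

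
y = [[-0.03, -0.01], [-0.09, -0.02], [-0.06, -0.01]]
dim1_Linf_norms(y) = [0.03, 0.09, 0.06]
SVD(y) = [[-0.27, 0.77], [-0.8, 0.15], [-0.53, -0.62]] @ diag([0.11480206295985447, 0.0045261838408981285]) @ [[0.98, 0.21], [0.21, -0.98]]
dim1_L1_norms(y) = [0.04, 0.11, 0.07]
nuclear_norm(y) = 0.12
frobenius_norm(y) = 0.11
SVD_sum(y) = [[-0.03,-0.01],[-0.09,-0.02],[-0.06,-0.01]] + [[0.0, -0.0], [0.0, -0.0], [-0.0, 0.0]]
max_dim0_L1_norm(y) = 0.18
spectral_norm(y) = 0.11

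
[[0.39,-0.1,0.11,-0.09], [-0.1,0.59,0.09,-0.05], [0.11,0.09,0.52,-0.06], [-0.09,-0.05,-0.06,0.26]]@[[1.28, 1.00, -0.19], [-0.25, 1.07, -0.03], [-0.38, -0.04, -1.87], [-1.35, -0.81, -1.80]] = [[0.6, 0.35, -0.11], [-0.24, 0.57, -0.08], [0.0, 0.23, -0.89], [-0.43, -0.35, -0.34]]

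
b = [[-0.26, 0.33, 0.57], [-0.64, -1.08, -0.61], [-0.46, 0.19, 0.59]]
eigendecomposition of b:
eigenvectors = [[-0.37, 0.52, 0.5], [0.89, -0.68, -0.63], [-0.28, 0.51, 0.60]]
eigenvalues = [-0.62, -0.13, 0.0]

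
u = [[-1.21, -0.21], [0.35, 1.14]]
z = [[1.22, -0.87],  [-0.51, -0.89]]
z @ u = [[-1.78,-1.25], [0.31,-0.91]]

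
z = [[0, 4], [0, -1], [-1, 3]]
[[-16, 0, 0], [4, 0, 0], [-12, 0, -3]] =z@[[0, 0, 3], [-4, 0, 0]]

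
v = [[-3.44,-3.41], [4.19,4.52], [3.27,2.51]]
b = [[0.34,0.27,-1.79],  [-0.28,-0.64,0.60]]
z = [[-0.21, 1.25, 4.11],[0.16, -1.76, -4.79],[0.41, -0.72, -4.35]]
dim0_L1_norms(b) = [0.62, 0.91, 2.39]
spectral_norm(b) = 1.99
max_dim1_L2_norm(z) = 5.11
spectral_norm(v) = 8.84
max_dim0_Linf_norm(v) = 4.52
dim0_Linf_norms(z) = [0.41, 1.76, 4.79]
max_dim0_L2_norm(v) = 6.33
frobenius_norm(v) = 8.86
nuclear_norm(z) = 8.65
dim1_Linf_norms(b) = [1.79, 0.64]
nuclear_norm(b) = 2.51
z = v @ b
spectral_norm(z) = 7.98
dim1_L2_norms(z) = [4.3, 5.11, 4.43]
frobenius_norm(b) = 2.06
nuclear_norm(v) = 9.42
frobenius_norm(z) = 8.01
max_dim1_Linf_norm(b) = 1.79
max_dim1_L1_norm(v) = 8.71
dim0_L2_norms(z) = [0.49, 2.28, 7.67]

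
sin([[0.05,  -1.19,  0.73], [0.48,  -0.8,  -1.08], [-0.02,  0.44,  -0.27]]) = [[-0.05,-1.21,1.08], [0.52,-1.04,-1.03], [0.02,0.45,-0.40]]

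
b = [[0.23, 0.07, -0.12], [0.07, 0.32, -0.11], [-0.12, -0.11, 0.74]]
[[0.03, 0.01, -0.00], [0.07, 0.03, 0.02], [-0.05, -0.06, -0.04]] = b@[[0.08, -0.01, -0.07], [0.18, 0.06, 0.07], [-0.03, -0.07, -0.06]]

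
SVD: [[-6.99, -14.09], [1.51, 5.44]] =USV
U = [[-0.94, 0.33],[0.33, 0.94]]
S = [16.68, 1.0]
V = [[0.43, 0.91], [-0.91, 0.43]]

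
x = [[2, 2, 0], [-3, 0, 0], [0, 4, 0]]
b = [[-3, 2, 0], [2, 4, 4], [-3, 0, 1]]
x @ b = [[-2, 12, 8], [9, -6, 0], [8, 16, 16]]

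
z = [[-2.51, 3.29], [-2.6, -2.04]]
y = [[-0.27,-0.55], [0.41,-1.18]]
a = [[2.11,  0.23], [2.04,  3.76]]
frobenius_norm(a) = 4.78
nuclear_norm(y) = 1.74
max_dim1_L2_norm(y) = 1.25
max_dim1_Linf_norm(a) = 3.76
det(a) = 7.46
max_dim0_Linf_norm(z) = 3.29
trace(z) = -4.55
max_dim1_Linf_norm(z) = 3.29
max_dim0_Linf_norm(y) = 1.18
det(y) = 0.54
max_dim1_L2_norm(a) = 4.28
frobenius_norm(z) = 5.30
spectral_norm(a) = 4.47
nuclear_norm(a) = 6.14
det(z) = 13.67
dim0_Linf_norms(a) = [2.11, 3.76]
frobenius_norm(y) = 1.39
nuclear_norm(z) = 7.44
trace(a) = 5.87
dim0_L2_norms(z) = [3.61, 3.87]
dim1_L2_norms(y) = [0.61, 1.25]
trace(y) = -1.45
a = y @ z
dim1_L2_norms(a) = [2.12, 4.28]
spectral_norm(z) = 4.14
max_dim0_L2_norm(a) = 3.77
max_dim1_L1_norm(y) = 1.59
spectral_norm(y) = 1.33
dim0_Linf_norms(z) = [2.6, 3.29]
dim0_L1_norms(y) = [0.68, 1.73]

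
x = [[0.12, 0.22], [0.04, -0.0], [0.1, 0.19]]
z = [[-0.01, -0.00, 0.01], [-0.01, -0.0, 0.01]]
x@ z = [[-0.0, 0.0, 0.00], [-0.00, 0.0, 0.0], [-0.0, 0.0, 0.00]]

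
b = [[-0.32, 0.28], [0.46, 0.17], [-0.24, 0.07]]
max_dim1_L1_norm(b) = 0.63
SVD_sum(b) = [[-0.35, 0.04],[0.44, -0.05],[-0.24, 0.03]] + [[0.03,0.24], [0.02,0.22], [0.00,0.04]]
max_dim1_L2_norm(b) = 0.49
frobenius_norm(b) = 0.70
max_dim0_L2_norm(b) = 0.61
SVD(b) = [[-0.57, -0.74], [0.72, -0.66], [-0.40, -0.13]] @ diag([0.6120704946645606, 0.3304083981394544]) @ [[0.99, -0.11], [-0.11, -0.99]]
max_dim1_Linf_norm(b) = 0.46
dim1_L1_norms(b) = [0.6, 0.63, 0.31]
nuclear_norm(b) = 0.94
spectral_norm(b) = 0.61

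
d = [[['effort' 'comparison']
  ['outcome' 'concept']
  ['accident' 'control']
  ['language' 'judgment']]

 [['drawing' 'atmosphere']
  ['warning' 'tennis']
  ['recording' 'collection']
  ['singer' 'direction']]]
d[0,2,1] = 'control'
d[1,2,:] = ['recording', 'collection']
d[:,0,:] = [['effort', 'comparison'], ['drawing', 'atmosphere']]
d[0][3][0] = 'language'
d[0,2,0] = 'accident'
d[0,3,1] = 'judgment'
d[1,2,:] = ['recording', 'collection']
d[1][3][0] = 'singer'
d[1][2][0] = 'recording'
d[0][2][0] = 'accident'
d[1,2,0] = 'recording'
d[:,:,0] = [['effort', 'outcome', 'accident', 'language'], ['drawing', 'warning', 'recording', 'singer']]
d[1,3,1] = 'direction'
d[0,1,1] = 'concept'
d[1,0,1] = 'atmosphere'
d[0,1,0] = 'outcome'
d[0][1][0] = 'outcome'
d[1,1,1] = 'tennis'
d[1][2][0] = 'recording'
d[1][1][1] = 'tennis'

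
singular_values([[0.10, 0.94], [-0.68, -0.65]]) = [1.25, 0.46]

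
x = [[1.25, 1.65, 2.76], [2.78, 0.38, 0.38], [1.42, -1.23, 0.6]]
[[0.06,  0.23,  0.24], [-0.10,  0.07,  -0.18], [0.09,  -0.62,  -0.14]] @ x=[[1.06, -0.11, 0.4], [-0.19, 0.08, -0.36], [-1.81, 0.09, -0.07]]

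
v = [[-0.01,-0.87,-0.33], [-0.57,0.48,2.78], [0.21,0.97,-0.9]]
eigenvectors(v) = [[0.21, 0.98, -0.48], [0.74, -0.03, 0.84], [-0.64, 0.21, 0.27]]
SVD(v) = [[-0.14, 0.61, -0.78], [0.95, -0.13, -0.27], [-0.27, -0.78, -0.57]] @ diag([3.01457095165583, 1.3619554383756731, 0.0451592882116969]) @ [[-0.20, 0.1, 0.97], [-0.07, -0.99, 0.09], [0.98, -0.05, 0.2]]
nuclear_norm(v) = 4.42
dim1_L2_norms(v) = [0.93, 2.88, 1.34]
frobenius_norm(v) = 3.31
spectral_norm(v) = 3.01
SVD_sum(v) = [[0.08,-0.04,-0.4],[-0.57,0.30,2.80],[0.16,-0.08,-0.80]] + [[-0.06, -0.83, 0.08], [0.01, 0.18, -0.02], [0.07, 1.05, -0.10]] + [[-0.03, 0.00, -0.01], [-0.01, 0.0, -0.0], [-0.02, 0.00, -0.01]]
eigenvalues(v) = [-2.09, -0.05, 1.71]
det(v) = 0.19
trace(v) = -0.43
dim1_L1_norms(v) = [1.21, 3.83, 2.08]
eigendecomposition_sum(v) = [[-0.10, -0.19, 0.42],[-0.34, -0.69, 1.51],[0.29, 0.59, -1.31]] + [[-0.05, -0.02, -0.03], [0.0, 0.00, 0.0], [-0.01, -0.00, -0.01]] + [[0.13, -0.66, -0.72], [-0.23, 1.16, 1.27], [-0.08, 0.38, 0.41]]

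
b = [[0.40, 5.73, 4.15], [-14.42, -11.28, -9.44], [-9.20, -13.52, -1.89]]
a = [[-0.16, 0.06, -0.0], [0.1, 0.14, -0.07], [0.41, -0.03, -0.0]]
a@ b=[[-0.93, -1.59, -1.23], [-1.33, -0.06, -0.77], [0.60, 2.69, 1.98]]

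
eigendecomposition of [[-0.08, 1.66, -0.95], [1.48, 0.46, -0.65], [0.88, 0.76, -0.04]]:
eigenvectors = [[(-0.75+0j), 0.32+0.28j, (0.32-0.28j)],[(0.65+0j), 0.48+0.28j, (0.48-0.28j)],[(0.12+0j), 0.72+0.00j, (0.72-0j)]]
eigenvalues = [(-1.37+0j), (0.85+0.65j), (0.85-0.65j)]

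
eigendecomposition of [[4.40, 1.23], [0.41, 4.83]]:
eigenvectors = [[-0.92, -0.79], [0.39, -0.61]]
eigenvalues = [3.87, 5.36]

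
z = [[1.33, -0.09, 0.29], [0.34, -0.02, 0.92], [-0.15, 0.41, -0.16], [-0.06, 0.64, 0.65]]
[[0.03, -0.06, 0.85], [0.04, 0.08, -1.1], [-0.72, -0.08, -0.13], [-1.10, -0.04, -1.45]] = z @ [[-0.11, -0.08, 0.94], [-1.78, -0.18, -0.59], [0.05, 0.11, -1.56]]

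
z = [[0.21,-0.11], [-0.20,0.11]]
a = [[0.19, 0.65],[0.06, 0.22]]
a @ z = [[-0.09, 0.05], [-0.03, 0.02]]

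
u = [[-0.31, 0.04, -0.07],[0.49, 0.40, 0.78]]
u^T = [[-0.31, 0.49],[0.04, 0.40],[-0.07, 0.78]]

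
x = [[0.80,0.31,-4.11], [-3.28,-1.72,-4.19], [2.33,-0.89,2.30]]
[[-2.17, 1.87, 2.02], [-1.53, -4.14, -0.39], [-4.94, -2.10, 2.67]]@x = [[-3.16, -5.69, 5.73],  [11.45, 6.99, 22.74],  [9.16, -0.30, 35.24]]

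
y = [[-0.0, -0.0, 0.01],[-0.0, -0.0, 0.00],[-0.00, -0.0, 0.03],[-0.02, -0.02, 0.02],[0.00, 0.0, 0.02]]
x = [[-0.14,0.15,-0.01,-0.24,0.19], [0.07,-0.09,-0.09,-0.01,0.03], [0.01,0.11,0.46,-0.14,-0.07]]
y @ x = [[0.00,0.00,0.00,-0.00,-0.0], [0.0,0.00,0.0,0.0,0.00], [0.0,0.0,0.01,-0.0,-0.00], [0.00,0.00,0.01,0.0,-0.01], [0.00,0.00,0.01,-0.0,-0.0]]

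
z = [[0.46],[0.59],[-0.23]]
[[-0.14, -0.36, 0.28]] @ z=[[-0.34]]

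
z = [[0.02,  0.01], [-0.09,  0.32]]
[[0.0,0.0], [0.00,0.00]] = z @[[-0.0, -0.0], [0.01, 0.00]]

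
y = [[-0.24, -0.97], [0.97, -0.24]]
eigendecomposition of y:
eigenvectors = [[0.71+0.00j, 0.71-0.00j],[-0.71j, 0.00+0.71j]]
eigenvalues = [(-0.24+0.97j), (-0.24-0.97j)]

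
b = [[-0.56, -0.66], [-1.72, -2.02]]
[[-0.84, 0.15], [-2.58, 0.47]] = b@ [[1.16, 0.29], [0.29, -0.48]]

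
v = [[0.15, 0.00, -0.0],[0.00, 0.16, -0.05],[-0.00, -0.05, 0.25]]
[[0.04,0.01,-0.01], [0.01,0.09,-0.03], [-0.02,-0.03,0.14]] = v@ [[0.25,0.05,-0.08], [0.05,0.56,0.01], [-0.08,0.01,0.56]]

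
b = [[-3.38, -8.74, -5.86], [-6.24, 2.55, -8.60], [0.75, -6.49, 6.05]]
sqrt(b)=[[(0.9+1.62j), (-1.19+1.94j), -0.72+1.62j],[-0.94+1.02j, (1.94+1.23j), (-1.39+1.02j)],[0.23+0.34j, -1.14+0.40j, (2.39+0.34j)]]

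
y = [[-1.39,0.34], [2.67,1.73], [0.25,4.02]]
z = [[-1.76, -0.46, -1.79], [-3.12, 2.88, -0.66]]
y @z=[[1.39, 1.62, 2.26], [-10.1, 3.75, -5.92], [-12.98, 11.46, -3.1]]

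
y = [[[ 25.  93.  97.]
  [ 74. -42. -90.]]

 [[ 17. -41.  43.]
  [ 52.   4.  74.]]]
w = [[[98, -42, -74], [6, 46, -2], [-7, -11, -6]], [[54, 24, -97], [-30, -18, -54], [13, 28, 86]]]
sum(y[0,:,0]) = 99.0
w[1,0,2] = -97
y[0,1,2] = -90.0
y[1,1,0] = 52.0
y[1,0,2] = 43.0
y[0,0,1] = 93.0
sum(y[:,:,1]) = 14.0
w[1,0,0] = 54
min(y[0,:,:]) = -90.0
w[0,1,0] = 6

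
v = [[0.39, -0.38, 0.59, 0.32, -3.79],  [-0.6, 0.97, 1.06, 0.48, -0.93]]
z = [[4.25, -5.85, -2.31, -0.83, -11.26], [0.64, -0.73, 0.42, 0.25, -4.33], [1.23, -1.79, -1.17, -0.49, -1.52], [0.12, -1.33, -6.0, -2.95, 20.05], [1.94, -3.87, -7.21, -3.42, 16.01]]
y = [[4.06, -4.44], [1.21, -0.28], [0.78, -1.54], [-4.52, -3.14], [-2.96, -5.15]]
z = y @ v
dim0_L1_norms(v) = [0.99, 1.35, 1.65, 0.8, 4.72]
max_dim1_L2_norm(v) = 3.89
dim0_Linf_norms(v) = [0.6, 0.97, 1.06, 0.48, 3.79]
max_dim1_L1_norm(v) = 5.47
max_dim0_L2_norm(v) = 3.9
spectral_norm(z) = 29.66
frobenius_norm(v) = 4.32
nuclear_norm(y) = 14.50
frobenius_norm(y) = 10.31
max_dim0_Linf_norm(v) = 3.79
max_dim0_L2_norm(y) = 7.65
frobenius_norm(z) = 31.64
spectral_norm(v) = 4.02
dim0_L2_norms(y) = [6.91, 7.65]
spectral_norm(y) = 8.02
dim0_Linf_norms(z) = [4.25, 5.85, 7.21, 3.42, 20.05]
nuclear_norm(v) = 5.59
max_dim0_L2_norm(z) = 28.39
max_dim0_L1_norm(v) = 4.72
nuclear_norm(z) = 40.68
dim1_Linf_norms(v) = [3.79, 1.06]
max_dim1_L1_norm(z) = 32.45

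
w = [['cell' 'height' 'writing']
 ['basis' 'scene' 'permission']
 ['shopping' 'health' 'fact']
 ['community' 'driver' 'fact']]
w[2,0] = 'shopping'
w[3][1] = 'driver'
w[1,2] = 'permission'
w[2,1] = 'health'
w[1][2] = 'permission'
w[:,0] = ['cell', 'basis', 'shopping', 'community']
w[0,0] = 'cell'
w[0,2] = 'writing'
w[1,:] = ['basis', 'scene', 'permission']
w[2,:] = ['shopping', 'health', 'fact']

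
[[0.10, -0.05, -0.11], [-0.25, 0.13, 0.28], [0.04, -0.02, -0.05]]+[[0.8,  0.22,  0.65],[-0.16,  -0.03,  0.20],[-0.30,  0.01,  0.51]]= [[0.90, 0.17, 0.54], [-0.41, 0.10, 0.48], [-0.26, -0.01, 0.46]]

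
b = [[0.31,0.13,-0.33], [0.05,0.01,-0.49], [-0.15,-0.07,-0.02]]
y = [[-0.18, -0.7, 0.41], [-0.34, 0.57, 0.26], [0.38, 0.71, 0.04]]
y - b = [[-0.49, -0.83, 0.74], [-0.39, 0.56, 0.75], [0.53, 0.78, 0.06]]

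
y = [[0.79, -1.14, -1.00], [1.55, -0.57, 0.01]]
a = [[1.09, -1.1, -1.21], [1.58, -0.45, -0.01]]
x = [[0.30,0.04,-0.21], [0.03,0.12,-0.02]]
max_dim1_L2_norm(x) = 0.37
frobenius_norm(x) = 0.39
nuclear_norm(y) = 3.15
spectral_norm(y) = 2.17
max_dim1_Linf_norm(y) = 1.55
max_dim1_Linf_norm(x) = 0.3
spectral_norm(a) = 2.36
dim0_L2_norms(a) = [1.92, 1.19, 1.21]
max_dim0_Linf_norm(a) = 1.58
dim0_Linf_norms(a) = [1.58, 1.1, 1.21]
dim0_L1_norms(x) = [0.33, 0.16, 0.23]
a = x + y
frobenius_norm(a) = 2.56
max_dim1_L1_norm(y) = 2.93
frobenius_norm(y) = 2.38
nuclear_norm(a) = 3.35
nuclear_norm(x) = 0.49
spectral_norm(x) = 0.37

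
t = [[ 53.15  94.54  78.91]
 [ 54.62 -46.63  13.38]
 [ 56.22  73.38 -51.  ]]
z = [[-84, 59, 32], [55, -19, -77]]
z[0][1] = 59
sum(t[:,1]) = 121.28999999999999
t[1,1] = -46.63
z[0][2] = 32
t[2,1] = 73.38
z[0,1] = 59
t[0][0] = 53.15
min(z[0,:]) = -84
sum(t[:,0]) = 163.99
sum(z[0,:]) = 7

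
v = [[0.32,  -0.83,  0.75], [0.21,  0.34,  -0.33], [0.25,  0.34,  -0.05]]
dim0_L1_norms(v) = [0.78, 1.51, 1.13]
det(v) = 0.08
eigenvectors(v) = [[(0.88+0j), (0.6+0j), 0.60-0.00j], [(0.16+0j), -0.19-0.56j, (-0.19+0.56j)], [0.45+0.00j, (-0.44-0.32j), -0.44+0.32j]]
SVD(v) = [[-0.91,-0.38,-0.14], [0.35,-0.56,-0.75], [0.20,-0.73,0.65]] @ diag([1.2584957164750854, 0.44593232848607867, 0.14259344313412525]) @ [[-0.13, 0.75, -0.64], [-0.95, -0.29, -0.14], [-0.29, 0.59, 0.75]]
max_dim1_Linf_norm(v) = 0.83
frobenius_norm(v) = 1.34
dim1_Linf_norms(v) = [0.83, 0.34, 0.34]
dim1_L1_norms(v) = [1.9, 0.88, 0.64]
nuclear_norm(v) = 1.85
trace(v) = 0.61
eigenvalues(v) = [(0.55+0j), (0.03+0.38j), (0.03-0.38j)]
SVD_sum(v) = [[0.15, -0.87, 0.74], [-0.06, 0.33, -0.28], [-0.03, 0.19, -0.16]] + [[0.16, 0.05, 0.02], [0.24, 0.07, 0.03], [0.31, 0.09, 0.04]] + [[0.01, -0.01, -0.02], [0.03, -0.06, -0.08], [-0.03, 0.05, 0.07]]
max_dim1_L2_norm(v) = 1.16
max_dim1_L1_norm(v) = 1.9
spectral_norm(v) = 1.26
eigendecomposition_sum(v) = [[0.32+0.00j, -0.33+0.00j, (0.57+0j)], [(0.06+0j), (-0.06+0j), (0.11+0j)], [(0.16+0j), (-0.17+0j), 0.30+0.00j]] + [[0.08j, (-0.25+0.13j), (0.09-0.2j)], [(0.08-0.03j), (0.2+0.2j), (-0.22-0.02j)], [(0.04-0.06j), 0.25+0.04j, -0.17+0.10j]] + [[0.00-0.08j, -0.25-0.13j, 0.09+0.20j], [(0.08+0.03j), (0.2-0.2j), -0.22+0.02j], [0.04+0.06j, 0.25-0.04j, -0.17-0.10j]]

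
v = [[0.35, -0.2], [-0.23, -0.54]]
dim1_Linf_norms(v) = [0.35, 0.54]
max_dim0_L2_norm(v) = 0.58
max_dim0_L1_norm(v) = 0.74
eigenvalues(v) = [0.4, -0.59]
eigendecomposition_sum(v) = [[0.38,-0.08], [-0.09,0.02]] + [[-0.03, -0.12], [-0.14, -0.56]]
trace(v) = -0.19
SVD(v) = [[0.15, 0.99], [0.99, -0.15]] @ diag([0.5903934720344194, 0.398039631417706]) @ [[-0.3, -0.95], [0.95, -0.30]]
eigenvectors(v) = [[0.97,  0.21], [-0.24,  0.98]]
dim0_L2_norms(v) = [0.42, 0.58]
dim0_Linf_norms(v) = [0.35, 0.54]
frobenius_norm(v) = 0.71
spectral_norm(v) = 0.59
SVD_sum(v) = [[-0.03, -0.08], [-0.17, -0.56]] + [[0.38, -0.12], [-0.06, 0.02]]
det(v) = -0.23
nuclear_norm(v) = 0.99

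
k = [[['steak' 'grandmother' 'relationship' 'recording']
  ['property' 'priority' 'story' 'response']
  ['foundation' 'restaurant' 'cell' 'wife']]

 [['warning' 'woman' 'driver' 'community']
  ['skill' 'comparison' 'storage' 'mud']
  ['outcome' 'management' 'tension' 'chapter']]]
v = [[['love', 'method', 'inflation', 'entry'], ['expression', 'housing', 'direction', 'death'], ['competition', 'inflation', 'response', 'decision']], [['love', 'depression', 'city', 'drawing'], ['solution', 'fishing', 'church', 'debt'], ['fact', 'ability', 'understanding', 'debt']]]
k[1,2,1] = 'management'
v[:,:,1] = [['method', 'housing', 'inflation'], ['depression', 'fishing', 'ability']]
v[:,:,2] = [['inflation', 'direction', 'response'], ['city', 'church', 'understanding']]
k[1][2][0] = 'outcome'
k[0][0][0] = 'steak'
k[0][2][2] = 'cell'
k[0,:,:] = [['steak', 'grandmother', 'relationship', 'recording'], ['property', 'priority', 'story', 'response'], ['foundation', 'restaurant', 'cell', 'wife']]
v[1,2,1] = 'ability'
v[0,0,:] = ['love', 'method', 'inflation', 'entry']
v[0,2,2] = 'response'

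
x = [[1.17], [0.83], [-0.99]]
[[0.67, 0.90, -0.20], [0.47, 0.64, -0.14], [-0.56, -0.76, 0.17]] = x @ [[0.57, 0.77, -0.17]]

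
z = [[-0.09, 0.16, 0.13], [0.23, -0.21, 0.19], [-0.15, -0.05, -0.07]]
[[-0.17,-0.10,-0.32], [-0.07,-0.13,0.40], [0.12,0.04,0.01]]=z @ [[-0.26, 0.05, 0.55], [-0.62, -0.01, -1.49], [-0.75, -0.74, -0.22]]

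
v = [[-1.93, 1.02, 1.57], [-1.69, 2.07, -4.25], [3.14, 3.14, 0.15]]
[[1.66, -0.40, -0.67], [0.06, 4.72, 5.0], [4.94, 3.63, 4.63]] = v@[[0.25, 0.18, 0.35], [1.30, 1.01, 1.16], [0.52, -0.69, -0.75]]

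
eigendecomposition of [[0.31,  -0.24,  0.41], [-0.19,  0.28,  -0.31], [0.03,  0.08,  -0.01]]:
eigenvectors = [[0.77, -0.66, -0.13], [-0.64, 0.30, 0.83], [-0.06, 0.68, 0.55]]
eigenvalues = [0.48, -0.0, 0.1]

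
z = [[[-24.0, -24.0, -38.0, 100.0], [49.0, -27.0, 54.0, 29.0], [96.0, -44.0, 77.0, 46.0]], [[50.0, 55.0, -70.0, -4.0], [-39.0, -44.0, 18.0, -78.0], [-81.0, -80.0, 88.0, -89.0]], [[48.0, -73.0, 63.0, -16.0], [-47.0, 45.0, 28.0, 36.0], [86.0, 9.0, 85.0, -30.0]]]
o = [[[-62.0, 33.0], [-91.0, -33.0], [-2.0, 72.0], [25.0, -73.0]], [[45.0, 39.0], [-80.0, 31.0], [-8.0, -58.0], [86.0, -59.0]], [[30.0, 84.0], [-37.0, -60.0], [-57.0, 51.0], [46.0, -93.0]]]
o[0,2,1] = 72.0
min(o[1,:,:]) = -80.0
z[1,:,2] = [-70.0, 18.0, 88.0]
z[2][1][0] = -47.0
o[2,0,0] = 30.0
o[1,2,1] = -58.0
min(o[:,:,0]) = -91.0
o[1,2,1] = -58.0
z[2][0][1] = -73.0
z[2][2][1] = 9.0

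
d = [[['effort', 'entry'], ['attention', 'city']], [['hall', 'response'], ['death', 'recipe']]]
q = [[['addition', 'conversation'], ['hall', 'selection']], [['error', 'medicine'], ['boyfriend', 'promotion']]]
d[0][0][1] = 'entry'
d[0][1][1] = 'city'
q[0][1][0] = 'hall'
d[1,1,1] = 'recipe'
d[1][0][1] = 'response'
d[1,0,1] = 'response'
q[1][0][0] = 'error'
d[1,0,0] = 'hall'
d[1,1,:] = ['death', 'recipe']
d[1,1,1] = 'recipe'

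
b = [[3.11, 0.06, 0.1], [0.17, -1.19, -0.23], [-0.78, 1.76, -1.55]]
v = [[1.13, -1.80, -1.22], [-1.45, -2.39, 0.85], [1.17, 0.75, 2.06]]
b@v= [[3.54, -5.67, -3.54], [1.65, 2.37, -1.69], [-5.25, -3.96, -0.75]]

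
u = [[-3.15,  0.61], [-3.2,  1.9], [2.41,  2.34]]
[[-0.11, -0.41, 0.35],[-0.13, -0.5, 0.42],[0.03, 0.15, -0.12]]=u @ [[0.03,  0.12,  -0.1], [-0.02,  -0.06,  0.05]]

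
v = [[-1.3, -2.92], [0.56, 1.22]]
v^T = [[-1.30, 0.56], [-2.92, 1.22]]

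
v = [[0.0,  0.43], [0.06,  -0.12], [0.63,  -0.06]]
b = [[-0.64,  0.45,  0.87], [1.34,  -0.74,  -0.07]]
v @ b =[[0.58, -0.32, -0.03], [-0.20, 0.12, 0.06], [-0.48, 0.33, 0.55]]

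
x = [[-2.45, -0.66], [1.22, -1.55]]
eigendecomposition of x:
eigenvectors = [[0.30-0.51j, (0.3+0.51j)], [(-0.81+0j), (-0.81-0j)]]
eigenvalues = [(-2+0.78j), (-2-0.78j)]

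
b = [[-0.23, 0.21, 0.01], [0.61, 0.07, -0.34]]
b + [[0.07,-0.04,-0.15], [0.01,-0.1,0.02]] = [[-0.16, 0.17, -0.14],  [0.62, -0.03, -0.32]]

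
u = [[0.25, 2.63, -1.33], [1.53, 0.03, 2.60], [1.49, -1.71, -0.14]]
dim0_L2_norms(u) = [2.15, 3.14, 2.92]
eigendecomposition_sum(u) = [[(1.29+0j), 1.14+0.00j, (0.53-0j)], [1.01+0.00j, (0.89+0j), (0.41-0j)], [0.09+0.00j, 0.08+0.00j, 0.04-0.00j]] + [[(-0.52+0.38j), (0.75-0.42j), (-0.93-0.74j)], [(0.26-0.54j), -0.43+0.68j, 1.09+0.20j], [(0.7+0.24j), -0.89-0.43j, (-0.09+1.37j)]] + [[-0.52-0.38j,  (0.75+0.42j),  -0.93+0.74j], [(0.26+0.54j),  (-0.43-0.68j),  (1.09-0.2j)], [0.70-0.24j,  -0.89+0.43j,  -0.09-1.37j]]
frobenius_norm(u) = 4.80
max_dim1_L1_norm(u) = 4.21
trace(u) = 0.14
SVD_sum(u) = [[-0.94, 1.70, -1.62], [0.82, -1.49, 1.42], [0.6, -1.09, 1.03]] + [[0.42, 0.93, 0.73],[0.69, 1.52, 1.19],[-0.28, -0.62, -0.49]] + [[0.76, -0.00, -0.44], [0.02, -0.00, -0.01], [1.18, -0.00, -0.68]]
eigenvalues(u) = [(2.21+0j), (-1.04+2.43j), (-1.04-2.43j)]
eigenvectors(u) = [[-0.79+0.00j, (-0.32+0.46j), (-0.32-0.46j)], [(-0.61+0j), 0.06-0.52j, (0.06+0.52j)], [(-0.05+0j), 0.65+0.00j, 0.65-0.00j]]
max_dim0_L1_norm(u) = 4.37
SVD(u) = [[-0.68,0.49,-0.54], [0.59,0.80,-0.01], [0.43,-0.33,-0.84]] @ diag([3.726416257789827, 2.549403867231094, 1.6211914740174322]) @ [[0.37, -0.67, 0.64], [0.34, 0.74, 0.58], [-0.86, 0.0, 0.5]]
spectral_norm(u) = 3.73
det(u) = 15.40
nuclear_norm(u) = 7.90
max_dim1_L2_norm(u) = 3.02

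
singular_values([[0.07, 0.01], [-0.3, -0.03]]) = [0.31, 0.0]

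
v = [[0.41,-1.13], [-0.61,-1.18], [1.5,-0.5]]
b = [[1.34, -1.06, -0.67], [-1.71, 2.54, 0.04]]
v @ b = [[2.48, -3.3, -0.32],  [1.2, -2.35, 0.36],  [2.86, -2.86, -1.03]]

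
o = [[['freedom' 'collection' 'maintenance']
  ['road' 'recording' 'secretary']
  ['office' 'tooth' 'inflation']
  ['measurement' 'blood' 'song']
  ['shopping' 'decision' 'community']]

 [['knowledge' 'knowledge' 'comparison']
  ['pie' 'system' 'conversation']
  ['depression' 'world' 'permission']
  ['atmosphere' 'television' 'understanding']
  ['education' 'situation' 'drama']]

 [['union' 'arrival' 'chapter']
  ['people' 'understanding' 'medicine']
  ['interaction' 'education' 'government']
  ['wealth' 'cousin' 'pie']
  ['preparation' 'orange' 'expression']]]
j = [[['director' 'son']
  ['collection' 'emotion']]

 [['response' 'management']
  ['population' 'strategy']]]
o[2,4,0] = 'preparation'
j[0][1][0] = 'collection'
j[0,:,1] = ['son', 'emotion']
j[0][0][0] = 'director'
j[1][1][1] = 'strategy'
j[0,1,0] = 'collection'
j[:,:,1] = [['son', 'emotion'], ['management', 'strategy']]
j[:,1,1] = ['emotion', 'strategy']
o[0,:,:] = [['freedom', 'collection', 'maintenance'], ['road', 'recording', 'secretary'], ['office', 'tooth', 'inflation'], ['measurement', 'blood', 'song'], ['shopping', 'decision', 'community']]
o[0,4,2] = 'community'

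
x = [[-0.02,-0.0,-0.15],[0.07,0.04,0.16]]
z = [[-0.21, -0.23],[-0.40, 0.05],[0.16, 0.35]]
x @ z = [[-0.02, -0.05], [-0.01, 0.04]]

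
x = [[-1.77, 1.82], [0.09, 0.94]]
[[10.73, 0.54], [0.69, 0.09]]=x @ [[-4.83, -0.19], [1.20, 0.11]]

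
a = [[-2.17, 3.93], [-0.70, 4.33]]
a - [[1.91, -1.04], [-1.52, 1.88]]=[[-4.08, 4.97], [0.82, 2.45]]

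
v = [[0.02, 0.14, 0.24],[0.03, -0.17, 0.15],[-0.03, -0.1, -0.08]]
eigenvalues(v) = [(-0.05+0.1j), (-0.05-0.1j), (-0.12+0j)]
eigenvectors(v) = [[-0.89+0.00j,(-0.89-0j),(-0.87+0j)], [(-0.06-0.25j),-0.06+0.25j,0.39+0.00j], [0.30-0.24j,(0.3+0.24j),0.29+0.00j]]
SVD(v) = [[-0.9, 0.14, 0.42], [-0.23, -0.96, -0.17], [0.38, -0.25, 0.89]] @ diag([0.30842910670269924, 0.22694712865476746, 0.02380098598653671]) @ [[-0.12, -0.4, -0.91], [-0.08, 0.92, -0.39], [-0.99, -0.03, 0.14]]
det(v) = -0.00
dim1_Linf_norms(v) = [0.24, 0.17, 0.1]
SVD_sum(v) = [[0.03, 0.11, 0.25], [0.01, 0.03, 0.06], [-0.01, -0.05, -0.11]] + [[-0.00, 0.03, -0.01], [0.02, -0.20, 0.09], [0.00, -0.05, 0.02]] + [[-0.01, -0.0, 0.0], [0.00, 0.00, -0.0], [-0.02, -0.0, 0.00]]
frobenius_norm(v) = 0.38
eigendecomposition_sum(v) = [[(0.06+0.04j), (-0.05+0.1j), 0.25-0.01j], [(-0.01+0.02j), (-0.03-0.01j), (0.02+0.07j)], [(-0.03+0j), (-0.01-0.05j), -0.08+0.07j]] + [[0.06-0.04j, (-0.05-0.1j), 0.25+0.01j], [-0.01-0.02j, -0.03+0.01j, 0.02-0.07j], [-0.03-0.00j, -0.01+0.05j, (-0.08-0.07j)]] + [[(-0.1-0j), 0.24+0.00j, -0.25-0.00j], [(0.05+0j), -0.11-0.00j, 0.11+0.00j], [0.03+0.00j, -0.08-0.00j, 0.09+0.00j]]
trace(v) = -0.23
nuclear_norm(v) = 0.56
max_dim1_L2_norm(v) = 0.28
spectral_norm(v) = 0.31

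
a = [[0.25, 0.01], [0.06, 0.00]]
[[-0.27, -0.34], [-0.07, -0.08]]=a @[[-1.17, -1.36], [2.53, 0.39]]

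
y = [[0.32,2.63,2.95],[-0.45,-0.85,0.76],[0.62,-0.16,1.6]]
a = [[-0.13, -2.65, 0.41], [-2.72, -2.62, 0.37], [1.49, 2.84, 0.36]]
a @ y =[[1.41, 1.84, -1.74], [0.54, -4.99, -9.42], [-0.58, 1.45, 7.13]]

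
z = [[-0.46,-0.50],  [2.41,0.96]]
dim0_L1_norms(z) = [2.87, 1.46]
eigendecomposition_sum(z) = [[-0.23+0.52j, -0.25+0.07j], [(1.2-0.36j), 0.48+0.31j]] + [[-0.23-0.52j,(-0.25-0.07j)],  [(1.2+0.36j),(0.48-0.31j)]]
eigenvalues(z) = [(0.25+0.84j), (0.25-0.84j)]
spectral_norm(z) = 2.67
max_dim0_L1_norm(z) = 2.87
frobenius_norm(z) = 2.68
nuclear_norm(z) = 2.95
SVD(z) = [[-0.23, 0.97], [0.97, 0.23]] @ diag([2.666331946118418, 0.2863109378077772]) @ [[0.92, 0.39],[0.39, -0.92]]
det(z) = 0.76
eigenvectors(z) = [[(0.27-0.32j), 0.27+0.32j], [-0.91+0.00j, (-0.91-0j)]]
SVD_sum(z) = [[-0.57, -0.24],[2.38, 1.02]] + [[0.11, -0.26], [0.03, -0.06]]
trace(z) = 0.50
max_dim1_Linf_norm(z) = 2.41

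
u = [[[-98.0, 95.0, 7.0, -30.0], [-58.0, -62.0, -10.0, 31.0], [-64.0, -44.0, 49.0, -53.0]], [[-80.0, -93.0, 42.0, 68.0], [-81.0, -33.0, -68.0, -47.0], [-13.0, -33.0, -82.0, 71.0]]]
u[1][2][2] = -82.0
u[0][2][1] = -44.0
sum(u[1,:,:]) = -349.0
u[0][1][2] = -10.0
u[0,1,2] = -10.0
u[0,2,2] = 49.0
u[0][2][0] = -64.0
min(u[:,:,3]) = -53.0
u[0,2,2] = 49.0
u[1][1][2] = -68.0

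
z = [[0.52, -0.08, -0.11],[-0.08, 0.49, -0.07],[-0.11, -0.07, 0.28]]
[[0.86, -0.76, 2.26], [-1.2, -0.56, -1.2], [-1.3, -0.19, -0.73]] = z @ [[0.01,  -2.16,  3.66], [-3.22,  -1.77,  -2.1], [-5.45,  -1.97,  -1.71]]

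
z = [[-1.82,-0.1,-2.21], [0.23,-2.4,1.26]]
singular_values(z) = [3.29, 2.19]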